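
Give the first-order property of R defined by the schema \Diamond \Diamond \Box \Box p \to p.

This is a Sahlqvist (Geach-type) schema ◇^2□^2p → □^0◇^0p.
First-order correspondent: \forall x \forall y (x R^2 y \to \exists w (y R^2 w \wedge x = w)).

\forall x \forall y (x R^2 y \to \exists w (y R^2 w \wedge x = w))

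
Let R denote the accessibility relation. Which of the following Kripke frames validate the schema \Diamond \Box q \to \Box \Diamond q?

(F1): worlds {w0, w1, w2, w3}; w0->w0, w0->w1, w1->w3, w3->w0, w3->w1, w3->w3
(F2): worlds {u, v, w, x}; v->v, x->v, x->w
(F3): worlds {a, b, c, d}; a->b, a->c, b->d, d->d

none

Frame correspondent (Sahlqvist): \forall x \forall y \forall z (Rxy \wedge Rxz \to \exists w (Ryw \wedge Rzw)) — i.e. convergence.
(F1): fails — Rw0w1 and Rw0w0 but w1 and w0 have no common successor.
(F2): fails — Rxw and Rxw but w and w have no common successor.
(F3): fails — Rac and Rac but c and c have no common successor.
Valid on no frame.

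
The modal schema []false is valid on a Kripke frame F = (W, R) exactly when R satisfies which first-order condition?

This schema is the Ver axiom.
It corresponds to emptiness of R: forall x forall y ~Rxy.

Emptiness of R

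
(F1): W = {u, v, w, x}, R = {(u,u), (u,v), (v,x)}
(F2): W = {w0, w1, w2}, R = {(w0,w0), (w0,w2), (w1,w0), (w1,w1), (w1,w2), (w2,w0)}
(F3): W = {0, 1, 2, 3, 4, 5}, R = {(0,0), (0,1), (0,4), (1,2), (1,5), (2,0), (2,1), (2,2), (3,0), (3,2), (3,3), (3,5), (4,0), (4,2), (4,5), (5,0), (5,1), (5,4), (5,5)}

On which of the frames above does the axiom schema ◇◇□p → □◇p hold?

Frame correspondent (Sahlqvist): ∀x ∀y ∀z ((xR²y ∧ xRz) → ∃w (yRw ∧ zRw)) — i.e. a generalized confluence (Geach) condition.
(F1): fails — uR²u, uRv but no t with uRt and vRt.
(F2): ✓.
(F3): fails — 0R²0, 0R1 but no w with 0Rw and 1Rw.
Valid on: (F2).

(F2)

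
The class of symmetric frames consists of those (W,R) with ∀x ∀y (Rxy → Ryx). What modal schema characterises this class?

s → □◇s

A defining formula is s → □◇s (the B axiom).
Suppose s→□◇s is valid. Take Rxy and set V(s)={x}. Then s at x, so □◇s at x, so ◇s at y, so some z with Ryz has s; z=x, i.e. Ryx.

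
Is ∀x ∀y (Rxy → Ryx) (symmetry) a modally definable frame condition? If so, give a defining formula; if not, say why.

Yes — defined by q → □◇q

Yes: it is symmetry, defined by the B schema q → □◇q.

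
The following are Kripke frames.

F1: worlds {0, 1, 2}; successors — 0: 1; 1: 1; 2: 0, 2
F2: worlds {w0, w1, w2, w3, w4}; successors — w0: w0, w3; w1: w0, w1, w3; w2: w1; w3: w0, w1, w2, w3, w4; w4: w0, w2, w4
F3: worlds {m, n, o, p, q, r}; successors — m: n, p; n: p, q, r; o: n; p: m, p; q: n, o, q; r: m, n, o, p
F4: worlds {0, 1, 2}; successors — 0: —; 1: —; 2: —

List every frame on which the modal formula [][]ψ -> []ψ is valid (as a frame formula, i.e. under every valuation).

This is the axiom for density; its first-order frame correspondent is forall x forall y (Rxy -> exists z (Rxz & Rzy)).
F1: holds.
F2: holds.
F3: fails — Rnr but no z with Rnz and Rzr.
F4: holds.

F1, F2, F4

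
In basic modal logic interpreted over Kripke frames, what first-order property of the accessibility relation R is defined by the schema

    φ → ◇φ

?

reflexivity: ∀x Rxx

This is a form of the T axiom.
Its frame correspondent is reflexivity — ∀x Rxx.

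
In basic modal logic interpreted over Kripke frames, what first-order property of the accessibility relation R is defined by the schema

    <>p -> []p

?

partial functionality: forall x forall y forall z (Rxy & Rxz -> y = z)

Suppose ◇p→□p is valid. Take Rxy, Rxz and set V(p)={y}. Then ◇p at x, so □p at x, so p at z, i.e. z=y.
The converse is a direct semantic check.
Frame condition: forall x forall y forall z (Rxy & Rxz -> y = z).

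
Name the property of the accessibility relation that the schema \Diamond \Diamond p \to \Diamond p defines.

transitivity

This schema is equivalent to the 4 axiom □p → □□p.
Its frame correspondent is transitivity — \forall x \forall y \forall z (Rxy \wedge Ryz \to Rxz).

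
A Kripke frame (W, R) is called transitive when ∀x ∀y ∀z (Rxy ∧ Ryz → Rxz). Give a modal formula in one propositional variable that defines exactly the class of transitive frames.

□p → □□p

The condition is transitivity. The 4 schema □p → □□p defines it.
Suppose □p→□□p is valid. Take Rxy, Ryz and set V(p)={w : Rxw}. Then □p at x, so □□p at x, so □p at y, so p at z, i.e. Rxz.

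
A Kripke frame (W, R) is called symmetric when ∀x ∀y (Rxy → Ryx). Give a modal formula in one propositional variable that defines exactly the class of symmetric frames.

ψ → □◇ψ

The condition is symmetry. The B schema ψ → □◇ψ defines it.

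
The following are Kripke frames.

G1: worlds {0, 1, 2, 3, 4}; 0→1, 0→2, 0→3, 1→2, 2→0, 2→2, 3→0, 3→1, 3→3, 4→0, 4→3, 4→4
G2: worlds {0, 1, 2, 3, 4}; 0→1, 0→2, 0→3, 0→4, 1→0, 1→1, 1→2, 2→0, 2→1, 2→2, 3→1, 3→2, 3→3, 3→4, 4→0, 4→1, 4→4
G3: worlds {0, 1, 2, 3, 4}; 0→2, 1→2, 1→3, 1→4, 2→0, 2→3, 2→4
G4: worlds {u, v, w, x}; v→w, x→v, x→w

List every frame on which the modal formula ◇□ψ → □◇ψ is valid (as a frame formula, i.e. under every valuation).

This is the axiom for convergence; its first-order frame correspondent is ∀x ∀y ∀z (Rxy ∧ Rxz → ∃w (Ryw ∧ Rzw)).
G1: fails — R01 and R03 but 1 and 3 have no common successor.
G2: satisfies the condition.
G3: fails — R12 and R14 but 2 and 4 have no common successor.
G4: fails — Rvw and Rvw but w and w have no common successor.

G2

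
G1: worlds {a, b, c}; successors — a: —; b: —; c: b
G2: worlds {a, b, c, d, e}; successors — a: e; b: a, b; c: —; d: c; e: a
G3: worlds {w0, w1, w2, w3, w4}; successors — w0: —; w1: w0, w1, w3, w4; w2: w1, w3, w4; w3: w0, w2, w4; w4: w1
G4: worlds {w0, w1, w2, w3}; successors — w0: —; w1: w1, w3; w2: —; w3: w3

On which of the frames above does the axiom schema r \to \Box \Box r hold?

G1

This is the axiom for a generalized confluence (Geach) condition; its first-order frame correspondent is \forall x \forall z (x R^2 z \to \exists w (x = w \wedge z = w)).
G1: satisfies the condition.
G2: fails — bR²a but b ≠ a.
G3: fails — w1R²w0 but w1 ≠ w0.
G4: fails — w1R²w3 but w1 ≠ w3.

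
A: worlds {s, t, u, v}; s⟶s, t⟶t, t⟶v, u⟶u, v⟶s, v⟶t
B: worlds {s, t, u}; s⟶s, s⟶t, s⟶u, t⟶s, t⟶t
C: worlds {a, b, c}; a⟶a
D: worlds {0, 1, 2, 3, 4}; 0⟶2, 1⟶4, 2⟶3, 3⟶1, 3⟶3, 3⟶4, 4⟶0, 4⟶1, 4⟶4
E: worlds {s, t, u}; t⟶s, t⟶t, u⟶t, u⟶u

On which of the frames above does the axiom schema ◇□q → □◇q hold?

Frame correspondent (Sahlqvist): ∀x ∀y ∀z (Rxy ∧ Rxz → ∃w (Ryw ∧ Rzw)) — i.e. convergence.
A: fails — Rvt and Rvs but t and s have no common successor.
B: fails — Rsu and Rsu but u and u have no common successor.
C: ✓.
D: fails — R40 and R44 but 0 and 4 have no common successor.
E: fails — Rtt and Rts but t and s have no common successor.

C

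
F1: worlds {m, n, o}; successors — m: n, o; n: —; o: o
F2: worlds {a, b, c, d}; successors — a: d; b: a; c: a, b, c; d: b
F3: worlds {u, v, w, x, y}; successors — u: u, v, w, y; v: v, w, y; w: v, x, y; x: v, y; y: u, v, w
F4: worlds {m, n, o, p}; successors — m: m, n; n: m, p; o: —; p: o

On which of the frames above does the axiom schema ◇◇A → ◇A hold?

The schema corresponds to a generalized confluence (Geach) condition: ∀x ∀y (xR²y → ∃w (y = w ∧ xRw)).
F1: condition met.
F2: fails — aR²b but no w with b=w and aRw.
F3: fails — uR²x but no t with x=t and uRt.
F4: fails — mR²p but no w with p=w and mRw.

F1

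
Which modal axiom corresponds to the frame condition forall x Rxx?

The condition is reflexivity. The T schema □r → r defines it.

□r → r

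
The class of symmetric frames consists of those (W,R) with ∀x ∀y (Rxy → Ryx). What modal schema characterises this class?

s → □◇s

A defining formula is s → □◇s (the B axiom).
Suppose s→□◇s is valid. Take Rxy and set V(s)={x}. Then s at x, so □◇s at x, so ◇s at y, so some z with Ryz has s; z=x, i.e. Ryx.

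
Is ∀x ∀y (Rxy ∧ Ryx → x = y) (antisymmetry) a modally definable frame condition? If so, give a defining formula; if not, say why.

No — not modally definable

Any modally definable frame class is closed under surjective bounded morphisms.
The 4-cycle (worlds 0,1,2,3 with 0→1→2→3→0) is antisymmetric. Sending even-indexed worlds to s and odd-indexed worlds to t is a surjective bounded morphism onto the two-world frame with s↔t, which is not antisymmetric.
So no modal formula (or set of formulas) defines exactly the antisymmetric frames.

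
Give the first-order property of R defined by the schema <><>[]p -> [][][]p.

This is a Sahlqvist (Geach-type) schema ◇^2□^1p → □^3◇^0p.
Minimal-valuation argument: fix x; take any y with xR^2y and any z with xR^3z. Set V(p) to the set of worlds R-reachable from y in exactly 1 step. Then □^1p holds at y, so the antecedent holds at x; validity forces ◇^0p at z, giving a w with zR^0w and yR^1w.
First-order correspondent: forall x forall y forall z ((x R^2 y & x R^3 z) -> exists w (yRw & z = w)).

forall x forall y forall z ((x R^2 y & x R^3 z) -> exists w (yRw & z = w))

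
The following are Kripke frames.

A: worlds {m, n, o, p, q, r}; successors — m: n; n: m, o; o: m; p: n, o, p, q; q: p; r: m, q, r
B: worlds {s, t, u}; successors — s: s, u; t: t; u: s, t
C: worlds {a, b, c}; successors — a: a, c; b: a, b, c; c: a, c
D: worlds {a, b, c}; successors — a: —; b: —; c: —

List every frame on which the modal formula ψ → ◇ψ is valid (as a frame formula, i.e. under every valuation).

This is the axiom for reflexivity; its first-order frame correspondent is ∀x Rxx.
A: fails — world m does not see itself.
B: fails — world u does not see itself.
C: ✓.
D: fails — world a does not see itself.

C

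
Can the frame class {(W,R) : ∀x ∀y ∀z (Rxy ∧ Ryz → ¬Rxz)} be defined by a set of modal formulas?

No

If a class were modally definable it would be closed under surjective bounded morphisms (Goldblatt–Thomason).
The 5-cycle (worlds s,t,u,v,w with s→t→u→v→w→s) is intransitive. Mapping every world to a single reflexive point • is a surjective bounded morphism; the reflexive point is not intransitive (R••∧R•• but R••).
Hence intransitivity is not modally definable.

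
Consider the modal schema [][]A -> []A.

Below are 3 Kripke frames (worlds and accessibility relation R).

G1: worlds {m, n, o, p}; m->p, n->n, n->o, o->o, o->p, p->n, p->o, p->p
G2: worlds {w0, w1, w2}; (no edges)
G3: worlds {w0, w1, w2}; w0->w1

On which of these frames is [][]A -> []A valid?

G1, G2

This is the axiom for density; its first-order frame correspondent is forall x forall y (Rxy -> exists z (Rxz & Rzy)).
G1: holds.
G2: holds.
G3: fails — Rw0w1 but no z with Rw0z and Rzw1.
Valid on: G1, G2.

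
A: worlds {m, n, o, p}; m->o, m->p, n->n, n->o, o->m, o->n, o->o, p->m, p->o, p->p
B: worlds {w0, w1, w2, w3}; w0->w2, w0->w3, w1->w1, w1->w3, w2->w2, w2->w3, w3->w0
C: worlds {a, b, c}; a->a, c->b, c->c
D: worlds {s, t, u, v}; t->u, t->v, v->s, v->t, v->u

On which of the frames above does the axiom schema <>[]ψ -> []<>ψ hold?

The schema corresponds to convergence: forall x forall y forall z (Rxy & Rxz -> exists w (Ryw & Rzw)).
A: condition met.
B: fails — Rw0w2 and Rw0w3 but w2 and w3 have no common successor.
C: fails — Rcc and Rcb but c and b have no common successor.
D: fails — Rtv and Rtu but v and u have no common successor.

A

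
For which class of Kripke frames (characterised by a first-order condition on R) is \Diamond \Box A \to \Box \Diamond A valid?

convergence: \forall x \forall y \forall z (Rxy \wedge Rxz \to \exists w (Ryw \wedge Rzw))

Suppose ◇□A→□◇A is valid. Take Rxy, Rxz and set V(A)={w : Ryw}. Then □A at y so ◇□A at x, so □◇A at x, so ◇A at z, giving w with Rzw and Ryw.
The converse is a direct semantic check.
Frame condition: \forall x \forall y \forall z (Rxy \wedge Rxz \to \exists w (Ryw \wedge Rzw)).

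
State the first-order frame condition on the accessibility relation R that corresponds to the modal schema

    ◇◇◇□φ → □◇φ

This is a Sahlqvist (Geach-type) schema ◇^3□^1φ → □^1◇^1φ.
Minimal-valuation argument: fix x; take any y with xR^3y and any z with xR^1z. Set V(φ) to the set of worlds R-reachable from y in exactly 1 step. Then □^1φ holds at y, so the antecedent holds at x; validity forces ◇^1φ at z, giving a w with zR^1w and yR^1w.
First-order correspondent: ∀x ∀y ∀z ((xR³y ∧ xRz) → ∃w (yRw ∧ zRw)).

∀x ∀y ∀z ((xR³y ∧ xRz) → ∃w (yRw ∧ zRw))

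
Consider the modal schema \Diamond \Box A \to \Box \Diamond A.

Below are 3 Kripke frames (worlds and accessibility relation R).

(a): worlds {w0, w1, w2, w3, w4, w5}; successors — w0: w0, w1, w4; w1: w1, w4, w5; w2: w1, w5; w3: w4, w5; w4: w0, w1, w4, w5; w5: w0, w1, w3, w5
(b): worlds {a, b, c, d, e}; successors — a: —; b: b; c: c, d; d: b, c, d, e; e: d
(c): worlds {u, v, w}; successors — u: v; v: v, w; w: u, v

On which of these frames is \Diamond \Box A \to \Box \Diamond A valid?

Frame correspondent (Sahlqvist): \forall x \forall y \forall z (Rxy \wedge Rxz \to \exists w (Ryw \wedge Rzw)) — i.e. convergence.
(a): condition met.
(b): fails — Rdc and Rdb but c and b have no common successor.
(c): condition met.
Valid on: (a), (c).

(a), (c)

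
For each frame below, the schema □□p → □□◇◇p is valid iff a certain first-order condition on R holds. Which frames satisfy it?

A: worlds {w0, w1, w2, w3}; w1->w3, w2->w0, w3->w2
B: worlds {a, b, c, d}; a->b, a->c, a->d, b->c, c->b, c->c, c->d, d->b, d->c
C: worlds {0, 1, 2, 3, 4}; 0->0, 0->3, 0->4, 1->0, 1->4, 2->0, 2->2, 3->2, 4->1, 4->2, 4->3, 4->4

This is the axiom for a generalized confluence (Geach) condition; its first-order frame correspondent is ∀x ∀z (xR²z → ∃w (xR²w ∧ zR²w)).
A: fails — w1R²w2 but no w with w1R²w and w2R²w.
B: condition met.
C: condition met.
Valid on: B, C.

B, C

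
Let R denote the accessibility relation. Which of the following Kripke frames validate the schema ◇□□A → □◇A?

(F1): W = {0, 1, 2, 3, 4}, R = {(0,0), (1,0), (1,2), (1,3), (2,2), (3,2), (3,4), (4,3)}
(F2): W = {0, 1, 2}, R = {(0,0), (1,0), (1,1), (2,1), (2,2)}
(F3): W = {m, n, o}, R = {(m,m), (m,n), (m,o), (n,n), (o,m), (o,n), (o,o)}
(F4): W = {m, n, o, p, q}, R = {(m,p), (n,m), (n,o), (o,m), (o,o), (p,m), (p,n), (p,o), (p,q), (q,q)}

(F2), (F3)

The schema corresponds to a generalized confluence (Geach) condition: ∀x ∀y ∀z ((xRy ∧ xRz) → ∃w (yR²w ∧ zRw)).
(F1): fails — 1R0, 1R2 but no w with 0R²w and 2Rw.
(F2): ✓.
(F3): ✓.
(F4): fails — nRm, nRm but no w with mR²w and mRw.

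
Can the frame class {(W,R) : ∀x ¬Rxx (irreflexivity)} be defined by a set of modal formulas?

Not modally definable

Modal frame validity is preserved under surjective bounded morphisms.
The 3-cycle (worlds w0,w1,w2 with w0→w1→w2→w0) is irreflexive, and the map sending every world to a single reflexive point • is a surjective bounded morphism (forth: every edge maps to (•,•); back: every world has a successor). So any modal formula valid on the 3-cycle is also valid on the reflexive point, which is not irreflexive.
So no modal formula (or set of formulas) defines exactly the irreflexive frames.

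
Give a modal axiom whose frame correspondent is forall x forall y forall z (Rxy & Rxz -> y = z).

◇r → □r

A defining formula is ◇r → □r (the CD axiom).
Suppose ◇r→□r is valid. Take Rxy, Rxz and set V(r)={y}. Then ◇r at x, so □r at x, so r at z, i.e. z=y.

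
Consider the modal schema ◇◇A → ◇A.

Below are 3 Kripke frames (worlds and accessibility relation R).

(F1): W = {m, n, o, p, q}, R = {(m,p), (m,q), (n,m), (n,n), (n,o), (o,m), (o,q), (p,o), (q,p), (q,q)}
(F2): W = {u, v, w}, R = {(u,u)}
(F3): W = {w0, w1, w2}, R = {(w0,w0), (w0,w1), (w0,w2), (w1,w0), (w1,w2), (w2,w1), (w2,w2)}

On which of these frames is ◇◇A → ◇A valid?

(F2)

This is the axiom for transitivity; its first-order frame correspondent is ∀x ∀y ∀z (Rxy ∧ Ryz → Rxz).
(F1): fails — Rom and Rmp but not Rop.
(F2): satisfies the condition.
(F3): fails — Rw1w2 and Rw2w1 but not Rw1w1.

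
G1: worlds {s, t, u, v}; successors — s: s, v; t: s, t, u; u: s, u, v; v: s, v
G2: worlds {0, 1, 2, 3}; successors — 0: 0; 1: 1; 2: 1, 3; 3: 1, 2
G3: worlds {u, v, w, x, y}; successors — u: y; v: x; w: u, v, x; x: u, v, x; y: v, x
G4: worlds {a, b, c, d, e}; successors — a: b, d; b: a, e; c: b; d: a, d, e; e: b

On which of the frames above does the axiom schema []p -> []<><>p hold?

Frame correspondent (Sahlqvist): forall x forall z (xRz -> exists w (xRw & z R^2 w)) — i.e. a generalized confluence (Geach) condition.
G1: ✓.
G2: ✓.
G3: fails — uRy but no t with uRt and yR²t.
G4: ✓.
Valid on: G1, G2, G4.

G1, G2, G4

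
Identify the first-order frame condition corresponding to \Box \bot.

Emptiness of R

□⊥ is valid iff no world has any successor (otherwise □⊥ fails at any world with one).
The converse is a direct semantic check.
So the correspondent is emptiness of R.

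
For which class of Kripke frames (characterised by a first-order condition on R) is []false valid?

emptiness of R

□⊥ is valid iff no world has any successor (otherwise □⊥ fails at any world with one).
The converse is a direct semantic check.
So the correspondent is emptiness of R.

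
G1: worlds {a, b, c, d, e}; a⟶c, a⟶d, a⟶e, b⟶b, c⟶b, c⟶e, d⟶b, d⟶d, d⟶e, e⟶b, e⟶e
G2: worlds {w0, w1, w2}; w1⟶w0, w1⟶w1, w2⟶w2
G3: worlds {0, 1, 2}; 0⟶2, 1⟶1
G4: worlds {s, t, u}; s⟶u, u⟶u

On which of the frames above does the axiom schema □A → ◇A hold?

G1

Frame correspondent (Sahlqvist): ∀x ∃y Rxy — i.e. seriality.
G1: condition met.
G2: fails — world w0 has no successor.
G3: fails — world 2 has no successor.
G4: fails — world t has no successor.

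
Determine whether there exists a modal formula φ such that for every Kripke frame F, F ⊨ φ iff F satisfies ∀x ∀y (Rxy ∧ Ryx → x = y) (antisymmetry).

Modal frame validity is preserved under surjective bounded morphisms.
The 6-cycle (worlds s,t,u,v,w,x with s→t→u→v→w→x→s) is antisymmetric. Sending even-indexed worlds to s and odd-indexed worlds to t is a surjective bounded morphism onto the two-world frame with s↔t, which is not antisymmetric.
So the class is not modally definable.

No — not modally definable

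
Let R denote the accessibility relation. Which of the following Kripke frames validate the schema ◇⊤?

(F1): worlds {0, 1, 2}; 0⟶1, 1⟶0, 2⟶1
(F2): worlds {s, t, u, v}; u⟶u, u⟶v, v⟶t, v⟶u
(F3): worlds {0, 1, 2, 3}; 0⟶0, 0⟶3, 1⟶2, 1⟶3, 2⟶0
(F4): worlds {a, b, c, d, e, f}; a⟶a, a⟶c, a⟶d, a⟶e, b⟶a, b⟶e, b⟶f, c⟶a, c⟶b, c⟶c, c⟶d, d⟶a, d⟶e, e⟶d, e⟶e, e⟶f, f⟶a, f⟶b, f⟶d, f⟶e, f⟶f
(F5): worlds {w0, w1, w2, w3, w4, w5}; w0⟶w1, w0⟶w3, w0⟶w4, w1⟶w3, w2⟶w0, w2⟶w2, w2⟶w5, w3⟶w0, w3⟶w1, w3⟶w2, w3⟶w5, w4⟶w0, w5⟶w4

(F1), (F4), (F5)

The schema corresponds to seriality: ∀x ∃y Rxy.
(F1): condition met.
(F2): fails — world s has no successor.
(F3): fails — world 3 has no successor.
(F4): condition met.
(F5): condition met.
Valid on: (F1), (F4), (F5).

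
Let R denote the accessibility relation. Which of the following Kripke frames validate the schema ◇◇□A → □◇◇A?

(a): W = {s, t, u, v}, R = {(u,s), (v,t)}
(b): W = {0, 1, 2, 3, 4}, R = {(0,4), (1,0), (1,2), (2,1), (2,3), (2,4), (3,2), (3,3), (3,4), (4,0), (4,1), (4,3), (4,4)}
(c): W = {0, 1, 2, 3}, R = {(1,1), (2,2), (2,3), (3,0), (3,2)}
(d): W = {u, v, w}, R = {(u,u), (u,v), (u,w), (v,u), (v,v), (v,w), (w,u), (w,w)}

(a), (d)

The schema corresponds to a generalized confluence (Geach) condition: ∀x ∀y ∀z ((xR²y ∧ xRz) → ∃w (yRw ∧ zR²w)).
(a): satisfies the condition.
(b): fails — 2R²1, 2R1 but no w with 1Rw and 1R²w.
(c): fails — 2R²0, 2R2 but no w with 0Rw and 2R²w.
(d): satisfies the condition.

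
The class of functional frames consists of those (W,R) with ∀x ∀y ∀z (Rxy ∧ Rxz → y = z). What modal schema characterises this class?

◇q → □q

A defining formula is ◇q → □q (the CD axiom).
Suppose ◇q→□q is valid. Take Rxy, Rxz and set V(q)={y}. Then ◇q at x, so □q at x, so q at z, i.e. z=y.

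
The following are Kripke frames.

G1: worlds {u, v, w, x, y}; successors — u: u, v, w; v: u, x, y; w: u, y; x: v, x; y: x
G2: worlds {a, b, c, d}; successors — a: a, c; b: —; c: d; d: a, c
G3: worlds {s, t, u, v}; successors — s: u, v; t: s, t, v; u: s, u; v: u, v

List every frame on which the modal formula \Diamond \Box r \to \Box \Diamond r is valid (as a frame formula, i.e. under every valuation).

G3

Frame correspondent (Sahlqvist): \forall x \forall y \forall z (Rxy \wedge Rxz \to \exists w (Ryw \wedge Rzw)) — i.e. convergence.
G1: fails — Rvu and Rvy but u and y have no common successor.
G2: fails — Raa and Rac but a and c have no common successor.
G3: satisfies the condition.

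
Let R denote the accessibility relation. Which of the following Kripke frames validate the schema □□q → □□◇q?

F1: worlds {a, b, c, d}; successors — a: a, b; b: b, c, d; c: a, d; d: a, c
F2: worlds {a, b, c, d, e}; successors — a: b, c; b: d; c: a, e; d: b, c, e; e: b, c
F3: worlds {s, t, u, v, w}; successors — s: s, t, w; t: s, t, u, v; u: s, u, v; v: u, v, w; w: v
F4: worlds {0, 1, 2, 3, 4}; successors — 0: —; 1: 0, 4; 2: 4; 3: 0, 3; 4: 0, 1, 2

F1, F3

Frame correspondent (Sahlqvist): ∀x ∀z (xR²z → ∃w (xR²w ∧ zRw)) — i.e. a generalized confluence (Geach) condition.
F1: holds.
F2: fails — aR²a but no w with aR²w and aRw.
F3: holds.
F4: fails — 1R²0 but no w with 1R²w and 0Rw.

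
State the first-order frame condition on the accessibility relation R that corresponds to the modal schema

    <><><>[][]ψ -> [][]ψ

forall x forall y forall z ((x R^3 y & x R^2 z) -> exists w (y R^2 w & z = w))

This is a Sahlqvist (Geach-type) schema ◇^3□^2ψ → □^2◇^0ψ.
First-order correspondent: forall x forall y forall z ((x R^3 y & x R^2 z) -> exists w (y R^2 w & z = w)).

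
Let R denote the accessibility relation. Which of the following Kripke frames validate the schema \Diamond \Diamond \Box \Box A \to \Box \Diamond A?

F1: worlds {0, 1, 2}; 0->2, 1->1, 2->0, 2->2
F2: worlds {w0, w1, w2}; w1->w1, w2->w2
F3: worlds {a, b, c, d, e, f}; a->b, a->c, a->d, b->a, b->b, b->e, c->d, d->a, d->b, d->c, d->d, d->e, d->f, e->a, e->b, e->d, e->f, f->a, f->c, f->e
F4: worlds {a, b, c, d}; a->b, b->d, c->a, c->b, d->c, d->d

F1, F2, F3

The schema corresponds to a generalized confluence (Geach) condition: \forall x \forall y \forall z ((x R^2 y \wedge xRz) \to \exists w (y R^2 w \wedge zRw)).
F1: condition met.
F2: condition met.
F3: condition met.
F4: fails — cR²b, cRa but no w with bR²w and aRw.
Valid on: F1, F2, F3.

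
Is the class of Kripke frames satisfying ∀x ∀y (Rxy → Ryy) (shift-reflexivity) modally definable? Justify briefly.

Yes — defined by □(□p → p)

The condition is shift-reflexivity. A defining modal formula is □(□p → p).
Suppose □(□p→p) is valid. Take Rxy and set V(p)={w : Ryw}. Then at y, □p holds; since □(□p→p) at x, □p→p at y, so p at y, i.e. Ryy.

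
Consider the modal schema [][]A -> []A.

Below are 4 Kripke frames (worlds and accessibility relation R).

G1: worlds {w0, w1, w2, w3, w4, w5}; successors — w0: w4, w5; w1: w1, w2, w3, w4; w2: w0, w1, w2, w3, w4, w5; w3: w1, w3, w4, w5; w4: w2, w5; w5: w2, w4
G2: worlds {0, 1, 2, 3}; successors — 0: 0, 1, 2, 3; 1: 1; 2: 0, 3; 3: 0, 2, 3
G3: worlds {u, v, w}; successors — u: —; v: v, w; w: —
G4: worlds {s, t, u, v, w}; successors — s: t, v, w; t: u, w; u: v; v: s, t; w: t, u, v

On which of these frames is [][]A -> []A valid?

G1, G2, G3

This is the axiom for density; its first-order frame correspondent is forall x forall y (Rxy -> exists z (Rxz & Rzy)).
G1: ✓.
G2: ✓.
G3: ✓.
G4: fails — Ruv but no z with Ruz and Rzv.
Valid on: G1, G2, G3.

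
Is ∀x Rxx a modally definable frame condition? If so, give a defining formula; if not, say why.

This is a Sahlqvist condition; the T axiom □q → q defines it.
Suppose □q→q is valid. At any x set V(q)={w : Rxw}. Then □q holds at x, so q holds at x, i.e. Rxx.

Definable; □q → q defines it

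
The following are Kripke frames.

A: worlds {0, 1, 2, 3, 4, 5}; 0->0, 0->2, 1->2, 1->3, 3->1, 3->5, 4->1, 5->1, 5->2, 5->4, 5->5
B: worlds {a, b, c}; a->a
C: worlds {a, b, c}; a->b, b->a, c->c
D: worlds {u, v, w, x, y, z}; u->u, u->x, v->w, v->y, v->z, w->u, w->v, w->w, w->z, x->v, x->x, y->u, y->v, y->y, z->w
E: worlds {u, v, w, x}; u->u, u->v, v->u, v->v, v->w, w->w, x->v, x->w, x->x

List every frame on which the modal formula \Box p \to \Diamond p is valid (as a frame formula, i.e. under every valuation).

C, D, E

This is the axiom for seriality; its first-order frame correspondent is \forall x \exists y Rxy.
A: fails — world 2 has no successor.
B: fails — world b has no successor.
C: holds.
D: holds.
E: holds.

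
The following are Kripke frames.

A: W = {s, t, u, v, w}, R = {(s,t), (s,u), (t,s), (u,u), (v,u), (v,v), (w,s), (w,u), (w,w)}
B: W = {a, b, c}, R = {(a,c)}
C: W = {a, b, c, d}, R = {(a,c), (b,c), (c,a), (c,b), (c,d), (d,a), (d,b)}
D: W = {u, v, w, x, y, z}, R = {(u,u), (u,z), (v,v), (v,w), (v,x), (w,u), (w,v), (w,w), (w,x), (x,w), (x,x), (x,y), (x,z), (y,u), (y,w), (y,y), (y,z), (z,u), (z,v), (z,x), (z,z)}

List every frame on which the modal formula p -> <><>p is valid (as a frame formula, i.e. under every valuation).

A, D

This is the axiom for a generalized confluence (Geach) condition; its first-order frame correspondent is forall x exists w (x = w & x R^2 w).
A: condition met.
B: fails — at a but no w with a=w and aR²w.
C: fails — at d but no w with d=w and dR²w.
D: condition met.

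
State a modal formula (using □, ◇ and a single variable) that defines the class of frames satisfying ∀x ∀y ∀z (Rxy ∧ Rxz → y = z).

This is partial functionality; the standard corresponding axiom is CD: ◇p → □p.
Suppose ◇p→□p is valid. Take Rxy, Rxz and set V(p)={y}. Then ◇p at x, so □p at x, so p at z, i.e. z=y.

◇p → □p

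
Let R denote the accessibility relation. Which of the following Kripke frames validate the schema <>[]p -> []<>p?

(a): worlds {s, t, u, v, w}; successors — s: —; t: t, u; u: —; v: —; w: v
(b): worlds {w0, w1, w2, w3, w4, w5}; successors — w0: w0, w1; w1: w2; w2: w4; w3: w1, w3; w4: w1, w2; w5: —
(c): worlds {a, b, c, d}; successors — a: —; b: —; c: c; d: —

The schema corresponds to convergence: forall x forall y forall z (Rxy & Rxz -> exists w (Ryw & Rzw)).
(a): fails — Rtt and Rtu but t and u have no common successor.
(b): fails — Rw0w1 and Rw0w0 but w1 and w0 have no common successor.
(c): condition met.
Valid on: (c).

(c)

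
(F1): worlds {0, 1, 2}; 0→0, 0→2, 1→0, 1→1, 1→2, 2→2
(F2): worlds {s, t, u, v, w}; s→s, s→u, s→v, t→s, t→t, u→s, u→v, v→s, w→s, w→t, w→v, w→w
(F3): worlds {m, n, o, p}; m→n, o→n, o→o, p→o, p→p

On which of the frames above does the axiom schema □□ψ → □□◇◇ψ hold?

This is the axiom for a generalized confluence (Geach) condition; its first-order frame correspondent is ∀x ∀z (xR²z → ∃w (xR²w ∧ zR²w)).
(F1): satisfies the condition.
(F2): satisfies the condition.
(F3): fails — oR²n but no w with oR²w and nR²w.
Valid on: (F1), (F2).

(F1), (F2)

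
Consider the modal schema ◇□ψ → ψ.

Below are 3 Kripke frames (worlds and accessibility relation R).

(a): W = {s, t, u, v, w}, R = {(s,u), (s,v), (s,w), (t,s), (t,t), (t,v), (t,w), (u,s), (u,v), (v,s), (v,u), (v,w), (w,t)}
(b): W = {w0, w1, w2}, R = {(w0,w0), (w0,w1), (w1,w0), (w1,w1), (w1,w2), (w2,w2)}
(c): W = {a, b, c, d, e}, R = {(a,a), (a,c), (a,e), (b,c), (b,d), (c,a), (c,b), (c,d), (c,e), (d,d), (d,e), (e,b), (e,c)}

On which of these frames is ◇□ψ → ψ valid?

none

This is the axiom for symmetry; its first-order frame correspondent is ∀x ∀y (Rxy → Ryx).
(a): fails — Rtv but not Rvt.
(b): fails — Rw1w2 but not Rw2w1.
(c): fails — Rcd but not Rdc.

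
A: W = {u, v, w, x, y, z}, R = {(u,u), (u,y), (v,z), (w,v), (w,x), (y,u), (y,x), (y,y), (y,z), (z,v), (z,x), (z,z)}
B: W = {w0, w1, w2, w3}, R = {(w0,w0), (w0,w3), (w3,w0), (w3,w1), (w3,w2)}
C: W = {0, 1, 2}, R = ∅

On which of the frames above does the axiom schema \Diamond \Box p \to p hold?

C

The schema corresponds to a generalized confluence (Geach) condition: \forall x \forall y (xRy \to \exists w (yRw \wedge x = w)).
A: fails — wRv but no t with vRt and w=t.
B: fails — w3Rw1 but no w with w1Rw and w3=w.
C: holds.
Valid on: C.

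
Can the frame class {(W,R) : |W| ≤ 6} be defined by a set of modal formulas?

Not definable by any modal formula

Any modally definable frame class is closed under disjoint unions.
Any modal formula valid on each of 7 disjoint one-world frames is valid on their disjoint union (validity is preserved under disjoint unions). Each one-world frame has |W|=1≤6, but the union has |W|=7.
So the class is not modally definable.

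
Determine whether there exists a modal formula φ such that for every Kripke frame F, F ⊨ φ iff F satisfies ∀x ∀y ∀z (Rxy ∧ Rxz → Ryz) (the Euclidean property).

This is a Sahlqvist condition; the 5 axiom ◇q → □◇q defines it.

Yes — defined by ◇q → □◇q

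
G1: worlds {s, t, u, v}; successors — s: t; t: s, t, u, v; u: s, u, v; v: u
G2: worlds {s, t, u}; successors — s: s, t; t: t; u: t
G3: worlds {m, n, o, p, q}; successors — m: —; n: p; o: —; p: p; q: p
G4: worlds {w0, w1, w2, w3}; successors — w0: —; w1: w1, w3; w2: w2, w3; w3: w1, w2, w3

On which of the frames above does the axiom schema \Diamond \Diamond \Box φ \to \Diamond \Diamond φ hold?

The schema corresponds to a generalized confluence (Geach) condition: \forall x \forall y (x R^2 y \to \exists w (yRw \wedge x R^2 w)).
G1: fails — vR²s but no w with sRw and vR²w.
G2: condition met.
G3: condition met.
G4: condition met.

G2, G3, G4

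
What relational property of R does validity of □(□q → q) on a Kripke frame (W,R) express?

shift-reflexivity: ∀x ∀y (Rxy → Ryy)

Suppose □(□q→q) is valid. Take Rxy and set V(q)={w : Ryw}. Then at y, □q holds; since □(□q→q) at x, □q→q at y, so q at y, i.e. Ryy.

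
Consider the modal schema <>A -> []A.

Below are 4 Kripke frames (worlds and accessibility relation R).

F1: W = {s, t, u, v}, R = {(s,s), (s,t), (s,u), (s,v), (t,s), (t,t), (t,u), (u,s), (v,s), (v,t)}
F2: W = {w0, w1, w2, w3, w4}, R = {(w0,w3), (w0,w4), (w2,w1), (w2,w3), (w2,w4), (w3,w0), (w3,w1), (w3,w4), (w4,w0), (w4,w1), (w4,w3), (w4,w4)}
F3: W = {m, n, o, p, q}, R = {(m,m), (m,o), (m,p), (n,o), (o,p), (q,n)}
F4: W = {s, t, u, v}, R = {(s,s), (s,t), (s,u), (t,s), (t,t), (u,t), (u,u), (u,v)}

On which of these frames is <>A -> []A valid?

none

This is the axiom for partial functionality; its first-order frame correspondent is forall x forall y forall z (Rxy & Rxz -> y = z).
F1: fails — s sees both s and t.
F2: fails — w0 sees both w3 and w4.
F3: fails — m sees both m and o.
F4: fails — s sees both s and t.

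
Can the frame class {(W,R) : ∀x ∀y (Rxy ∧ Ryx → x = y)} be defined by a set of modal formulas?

No — not modally definable

Any modally definable frame class is closed under surjective bounded morphisms.
The 4-cycle (worlds a,b,c,d with a→b→c→d→a) is antisymmetric. Sending even-indexed worlds to a and odd-indexed worlds to b is a surjective bounded morphism onto the two-world frame with a↔b, which is not antisymmetric.
So no modal formula (or set of formulas) defines exactly the antisymmetric frames.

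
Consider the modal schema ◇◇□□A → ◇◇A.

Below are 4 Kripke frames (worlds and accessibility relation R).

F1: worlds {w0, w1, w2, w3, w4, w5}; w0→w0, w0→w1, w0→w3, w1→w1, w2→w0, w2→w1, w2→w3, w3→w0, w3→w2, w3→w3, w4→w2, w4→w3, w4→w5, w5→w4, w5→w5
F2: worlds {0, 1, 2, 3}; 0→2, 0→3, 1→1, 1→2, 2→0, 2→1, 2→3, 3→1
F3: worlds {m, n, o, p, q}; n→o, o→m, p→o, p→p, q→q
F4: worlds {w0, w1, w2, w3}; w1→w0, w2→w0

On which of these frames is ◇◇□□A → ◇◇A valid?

The schema corresponds to a generalized confluence (Geach) condition: ∀x ∀y (xR²y → ∃w (yR²w ∧ xR²w)).
F1: condition met.
F2: condition met.
F3: fails — nR²m but no w with mR²w and nR²w.
F4: condition met.
Valid on: F1, F2, F4.

F1, F2, F4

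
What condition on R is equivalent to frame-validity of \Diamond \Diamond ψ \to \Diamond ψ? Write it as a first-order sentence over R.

This is a Sahlqvist (Geach-type) schema ◇^2□^0ψ → □^0◇^1ψ.
First-order correspondent: \forall x \forall y (x R^2 y \to \exists w (y = w \wedge xRw)).

\forall x \forall y (x R^2 y \to \exists w (y = w \wedge xRw))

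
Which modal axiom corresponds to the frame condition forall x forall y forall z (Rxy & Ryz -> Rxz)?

□p → □□p

The condition is transitivity. The 4 schema □p → □□p defines it.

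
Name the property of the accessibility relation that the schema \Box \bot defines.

emptiness of R

□⊥ is valid iff no world has any successor (otherwise □⊥ fails at any world with one).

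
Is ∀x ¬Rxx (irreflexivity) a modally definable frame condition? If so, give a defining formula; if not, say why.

Any modally definable frame class is closed under surjective bounded morphisms.
The 4-cycle (worlds 0,1,2,3 with 0→1→2→3→0) is irreflexive, and the map sending every world to a single reflexive point • is a surjective bounded morphism (forth: every edge maps to (•,•); back: every world has a successor). So any modal formula valid on the 4-cycle is also valid on the reflexive point, which is not irreflexive.
Hence irreflexivity is not modally definable.

No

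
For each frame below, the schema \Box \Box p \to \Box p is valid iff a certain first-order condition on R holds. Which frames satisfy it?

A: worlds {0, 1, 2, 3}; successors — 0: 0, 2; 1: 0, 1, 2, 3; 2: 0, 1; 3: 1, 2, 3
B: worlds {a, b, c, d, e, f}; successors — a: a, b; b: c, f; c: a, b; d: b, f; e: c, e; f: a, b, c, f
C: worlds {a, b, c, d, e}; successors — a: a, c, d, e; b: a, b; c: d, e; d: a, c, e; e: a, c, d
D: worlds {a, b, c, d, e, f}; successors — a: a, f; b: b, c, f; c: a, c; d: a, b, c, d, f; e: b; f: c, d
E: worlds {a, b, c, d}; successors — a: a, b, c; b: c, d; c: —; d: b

This is the axiom for density; its first-order frame correspondent is \forall x \forall y (Rxy \to \exists z (Rxz \wedge Rzy)).
A: satisfies the condition.
B: satisfies the condition.
C: satisfies the condition.
D: satisfies the condition.
E: fails — Rbc but no z with Rbz and Rzc.
Valid on: A, B, C, D.

A, B, C, D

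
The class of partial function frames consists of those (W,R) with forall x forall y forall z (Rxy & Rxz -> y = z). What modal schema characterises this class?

◇q → □q

A defining formula is ◇q → □q (the CD axiom).
Suppose ◇q→□q is valid. Take Rxy, Rxz and set V(q)={y}. Then ◇q at x, so □q at x, so q at z, i.e. z=y.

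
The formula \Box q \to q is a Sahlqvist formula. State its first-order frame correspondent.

Reflexivity

Suppose □q→q is valid. At any x set V(q)={w : Rxw}. Then □q holds at x, so q holds at x, i.e. Rxx.
Conversely, on a frame with reflexivity the schema holds at every world under every valuation.
So the correspondent is reflexivity.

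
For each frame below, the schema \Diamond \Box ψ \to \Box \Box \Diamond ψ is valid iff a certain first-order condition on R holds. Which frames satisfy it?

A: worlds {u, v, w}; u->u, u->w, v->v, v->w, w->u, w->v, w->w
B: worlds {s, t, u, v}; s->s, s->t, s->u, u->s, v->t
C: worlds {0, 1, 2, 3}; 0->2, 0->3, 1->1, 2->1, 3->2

A

This is the axiom for a generalized confluence (Geach) condition; its first-order frame correspondent is \forall x \forall y \forall z ((xRy \wedge x R^2 z) \to \exists w (yRw \wedge zRw)).
A: satisfies the condition.
B: fails — sRs, sR²t but no w with sRw and tRw.
C: fails — 0R3, 0R²1 but no w with 3Rw and 1Rw.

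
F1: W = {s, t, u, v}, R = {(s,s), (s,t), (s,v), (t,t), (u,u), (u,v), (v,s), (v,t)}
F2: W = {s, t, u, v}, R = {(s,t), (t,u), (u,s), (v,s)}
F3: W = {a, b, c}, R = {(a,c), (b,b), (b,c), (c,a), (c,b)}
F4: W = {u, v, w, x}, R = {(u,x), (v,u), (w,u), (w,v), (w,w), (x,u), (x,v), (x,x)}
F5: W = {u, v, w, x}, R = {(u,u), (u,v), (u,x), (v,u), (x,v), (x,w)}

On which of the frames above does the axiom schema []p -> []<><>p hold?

F1, F3

Frame correspondent (Sahlqvist): forall x forall z (xRz -> exists w (xRw & z R^2 w)) — i.e. a generalized confluence (Geach) condition.
F1: ✓.
F2: fails — sRt but no w with sRw and tR²w.
F3: ✓.
F4: fails — wRv but no t with wRt and vR²t.
F5: fails — xRw but no t with xRt and wR²t.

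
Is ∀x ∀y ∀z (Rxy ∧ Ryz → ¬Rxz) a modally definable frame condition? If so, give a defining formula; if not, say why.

If a class were modally definable it would be closed under surjective bounded morphisms (Goldblatt–Thomason).
The 3-cycle (worlds a,b,c with a→b→c→a) is intransitive. Mapping every world to a single reflexive point • is a surjective bounded morphism; the reflexive point is not intransitive (R••∧R•• but R••).
Hence intransitivity is not modally definable.

No — not modally definable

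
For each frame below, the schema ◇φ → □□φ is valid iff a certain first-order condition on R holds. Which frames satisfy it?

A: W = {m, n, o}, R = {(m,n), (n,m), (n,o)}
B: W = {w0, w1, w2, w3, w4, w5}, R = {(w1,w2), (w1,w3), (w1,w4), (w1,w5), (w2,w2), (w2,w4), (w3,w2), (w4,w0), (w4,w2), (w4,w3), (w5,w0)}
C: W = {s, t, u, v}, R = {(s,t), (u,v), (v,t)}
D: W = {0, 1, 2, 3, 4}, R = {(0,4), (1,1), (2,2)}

This is the axiom for a generalized confluence (Geach) condition; its first-order frame correspondent is ∀x ∀y ∀z ((xRy ∧ xR²z) → ∃w (y = w ∧ z = w)).
A: fails — mRn, mR²m but n ≠ m.
B: fails — w1Rw2, w1R²w0 but w2 ≠ w0.
C: fails — uRv, uR²t but v ≠ t.
D: satisfies the condition.

D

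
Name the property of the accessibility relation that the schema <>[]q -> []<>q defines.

This is the .2 axiom.
It corresponds to convergence: forall x forall y forall z (Rxy & Rxz -> exists w (Ryw & Rzw)).

convergence: forall x forall y forall z (Rxy & Rxz -> exists w (Ryw & Rzw))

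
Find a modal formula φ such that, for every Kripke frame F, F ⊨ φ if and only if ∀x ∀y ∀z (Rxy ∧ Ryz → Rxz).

□p → □□p

This is transitivity; the standard corresponding axiom is 4: □p → □□p.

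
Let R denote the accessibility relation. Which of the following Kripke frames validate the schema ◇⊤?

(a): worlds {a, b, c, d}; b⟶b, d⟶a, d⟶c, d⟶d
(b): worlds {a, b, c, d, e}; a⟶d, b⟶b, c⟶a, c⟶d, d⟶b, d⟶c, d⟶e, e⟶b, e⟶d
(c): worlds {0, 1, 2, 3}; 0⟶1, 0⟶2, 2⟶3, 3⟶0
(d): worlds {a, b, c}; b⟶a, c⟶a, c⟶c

(b)

The schema corresponds to seriality: ∀x ∃y Rxy.
(a): fails — world a has no successor.
(b): holds.
(c): fails — world 1 has no successor.
(d): fails — world a has no successor.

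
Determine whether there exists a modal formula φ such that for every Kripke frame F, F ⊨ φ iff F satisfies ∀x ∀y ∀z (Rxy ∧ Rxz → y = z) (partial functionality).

Yes — defined by ◇q → □q

The condition is partial functionality. A defining modal formula is ◇q → □q.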